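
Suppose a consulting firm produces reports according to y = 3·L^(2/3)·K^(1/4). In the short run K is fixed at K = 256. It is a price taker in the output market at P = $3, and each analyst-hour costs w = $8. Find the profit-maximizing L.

L* = 27

With K = 256, MP_L = (2/3)·3·L^(-1/3)·256^(1/4) = 8·L^(-1/3).
Profit maximization for a price taker requires P·MP_L = w: 3·8·L^(-1/3) = 8.
So L^(-1/3) = 1/3, which gives L = 27.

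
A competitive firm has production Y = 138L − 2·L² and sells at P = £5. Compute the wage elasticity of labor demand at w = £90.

From P·MP_L = w with MP_L = 138 − 4L, labor demand is L(w) = (138 − w/5)/4.
dL/dw = −1/(20) = -0.05.
At w = 90, L = 30, so ε = (dL/dw)·(w/L) = (-0.05)·(90/30) = -0.15.

ε = -0.15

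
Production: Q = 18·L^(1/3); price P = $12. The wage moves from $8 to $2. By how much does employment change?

ΔL = 189

From P·MP_L = w with MP_L = 6·L^(-2/3), the labor demand is L(w) = (72/w)^(3/2).
At w = 8: L = 27. At w = 2: L = 216.
ΔL = 216 − 27 = 189.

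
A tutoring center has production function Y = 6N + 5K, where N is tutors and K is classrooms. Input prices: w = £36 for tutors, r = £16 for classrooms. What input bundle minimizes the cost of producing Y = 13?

The inputs are perfect substitutes, so the firm uses whichever has the lower cost per unit of output.
Cost per unit of output via N is w/6 = 6; via K it is r/5 = 3.2. K is cheaper.
Producing Y = 13 with K alone: N = 0, K = 2.6.

N* = 0, K* = 2.6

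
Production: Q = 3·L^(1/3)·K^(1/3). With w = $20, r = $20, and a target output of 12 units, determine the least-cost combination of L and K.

L* = 8, K* = 8

Cost minimization requires the marginal rate of technical substitution to equal the input-price ratio: MP_L/MP_K = w/r.
Here MP_L/MP_K = (1/3)·(K/L)/(1/3) = (K/L). Setting this equal to 20/20 = 1 gives K = L.
Substituting into Q = 12: 3·L^(1/3)·(L)^(1/3) = 12.
Solving, L = 8 and K = 8.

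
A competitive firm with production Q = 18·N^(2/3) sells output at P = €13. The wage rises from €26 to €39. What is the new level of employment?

N* = 64

From P·MP_N = w with MP_N = 12·N^(-1/3), the labor demand is N(w) = (156/w)^(3).
At w = 26: N = 216. At w = 39: N = 64.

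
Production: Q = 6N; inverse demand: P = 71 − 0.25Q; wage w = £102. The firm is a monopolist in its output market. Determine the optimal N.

Marginal revenue from the inverse demand is MR = 71 − 0.5Q.
The marginal product is MP_N = 6.
A monopolist hires until marginal revenue product equals the wage: MR·MP_N = w.
(71 − 3N)·6 = 102, so N = 18.

N* = 18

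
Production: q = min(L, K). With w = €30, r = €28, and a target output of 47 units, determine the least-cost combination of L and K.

L* = 47, K* = 47

With a fixed-proportions technology, the cost-minimizing bundle uses no slack in either input: L = K = q.
So L = 47 and K = 47.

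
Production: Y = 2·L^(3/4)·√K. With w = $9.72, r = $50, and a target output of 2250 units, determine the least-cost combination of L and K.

Cost minimization requires the marginal rate of technical substitution to equal the input-price ratio: MP_L/MP_K = w/r.
Here MP_L/MP_K = (3/4)·(K/L)/(1/2) = 1.5·(K/L). Setting this equal to 9.72/50 = 0.1944 gives K = 0.1296L.
Substituting into Y = 2250: 2·L^(3/4)·(0.1296L)^(1/2) = 2250.
Solving, L = 625 and K = 81.

L* = 625, K* = 81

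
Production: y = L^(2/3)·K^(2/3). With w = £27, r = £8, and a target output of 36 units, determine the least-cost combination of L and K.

L* = 8, K* = 27

Cost minimization requires the marginal rate of technical substitution to equal the input-price ratio: MP_L/MP_K = w/r.
Here MP_L/MP_K = (2/3)·(K/L)/(2/3) = (K/L). Setting this equal to 27/8 = 3.375 gives K = 3.375L.
Substituting into y = 36: L^(2/3)·(3.375L)^(2/3) = 36.
Solving, L = 8 and K = 27.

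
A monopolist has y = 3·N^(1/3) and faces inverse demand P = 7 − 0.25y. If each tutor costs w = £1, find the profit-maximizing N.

N* = 8

Marginal revenue from the inverse demand is MR = 7 − 0.5y.
The marginal product is MP_N = N^(-2/3).
A monopolist hires until marginal revenue product equals the wage: MR·MP_N = w.
At N, y = 3·N^(1/3). Substituting and solving: (7 − 1.5·N^(1/3))·N^(-2/3) = 1 gives N = 8.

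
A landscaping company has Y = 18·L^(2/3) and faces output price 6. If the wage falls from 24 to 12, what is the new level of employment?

L* = 216

From P·MP_L = w with MP_L = 12·L^(-1/3), the labor demand is L(w) = (72/w)^(3).
At w = 24: L = 27. At w = 12: L = 216.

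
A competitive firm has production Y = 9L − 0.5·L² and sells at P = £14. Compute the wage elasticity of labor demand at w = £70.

From P·MP_L = w with MP_L = 9 − L, labor demand is L(w) = 9 − w/14.
dL/dw = −1/(14) = -1/14.
At w = 70, L = 4, so ε = (dL/dw)·(w/L) = (-1/14)·(70/4) = -1.25.

ε = -1.25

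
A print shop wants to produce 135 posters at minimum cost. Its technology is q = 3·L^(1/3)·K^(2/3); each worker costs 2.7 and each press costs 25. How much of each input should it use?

Cost minimization requires the marginal rate of technical substitution to equal the input-price ratio: MP_L/MP_K = w/r.
Here MP_L/MP_K = (1/3)·(K/L)/(2/3) = 0.5·(K/L). Setting this equal to 2.7/25 = 0.108 gives K = 0.216L.
Substituting into q = 135: 3·L^(1/3)·(0.216L)^(2/3) = 135.
Solving, L = 125 and K = 27.

L* = 125, K* = 27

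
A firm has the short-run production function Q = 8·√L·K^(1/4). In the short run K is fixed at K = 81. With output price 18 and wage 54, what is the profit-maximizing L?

L* = 16

With K = 81, MP_L = (1/2)·8·L^(-1/2)·81^(1/4) = 12·L^(-1/2).
Profit maximization for a price taker requires P·MP_L = w: 18·12·L^(-1/2) = 54.
So L^(-1/2) = 0.25, which gives L = 16.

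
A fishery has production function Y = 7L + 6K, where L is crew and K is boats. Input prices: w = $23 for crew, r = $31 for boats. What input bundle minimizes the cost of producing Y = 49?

The inputs are perfect substitutes, so the firm uses whichever has the lower cost per unit of output.
Cost per unit of output via L is w/7 = 23/7; via K it is r/6 = 31/6. L is cheaper.
Producing Y = 49 with L alone: L = 7, K = 0.

L* = 7, K* = 0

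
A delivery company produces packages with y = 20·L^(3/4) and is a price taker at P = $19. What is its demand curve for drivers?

MP_L = (3/4)·20·L^(-1/4) = 15·L^(-1/4).
Setting P·MP_L = w: 285·L^(-1/4) = w.
Solving for L: L^(-1/4) = w/285, so L = (285/w)^(4).

L(w) = (285/w)^(4)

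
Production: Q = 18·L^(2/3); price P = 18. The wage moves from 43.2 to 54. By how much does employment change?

From P·MP_L = w with MP_L = 12·L^(-1/3), the labor demand is L(w) = (216/w)^(3).
At w = 43.2: L = 125. At w = 54: L = 64.
ΔL = 64 − 125 = -61.

ΔL = -61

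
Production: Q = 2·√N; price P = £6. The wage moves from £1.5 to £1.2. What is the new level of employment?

From P·MP_N = w with MP_N = N^(-1/2), the labor demand is N(w) = (6/w)^(2).
At w = 1.5: N = 16. At w = 1.2: N = 25.

N* = 25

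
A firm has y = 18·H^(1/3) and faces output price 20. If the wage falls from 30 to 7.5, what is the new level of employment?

H* = 64

From P·MP_H = w with MP_H = 6·H^(-2/3), the labor demand is H(w) = (120/w)^(3/2).
At w = 30: H = 8. At w = 7.5: H = 64.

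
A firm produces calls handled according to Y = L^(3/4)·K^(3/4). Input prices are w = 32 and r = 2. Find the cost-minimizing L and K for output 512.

Cost minimization requires the marginal rate of technical substitution to equal the input-price ratio: MP_L/MP_K = w/r.
Here MP_L/MP_K = (3/4)·(K/L)/(3/4) = (K/L). Setting this equal to 32/2 = 16 gives K = 16L.
Substituting into Y = 512: L^(3/4)·(16L)^(3/4) = 512.
Solving, L = 16 and K = 256.

L* = 16, K* = 256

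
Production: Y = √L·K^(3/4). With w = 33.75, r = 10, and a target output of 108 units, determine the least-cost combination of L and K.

L* = 16, K* = 81

Cost minimization requires the marginal rate of technical substitution to equal the input-price ratio: MP_L/MP_K = w/r.
Here MP_L/MP_K = (1/2)·(K/L)/(3/4) = (2/3)·(K/L). Setting this equal to 33.75/10 = 3.375 gives K = 5.0625L.
Substituting into Y = 108: L^(1/2)·(5.0625L)^(3/4) = 108.
Solving, L = 16 and K = 81.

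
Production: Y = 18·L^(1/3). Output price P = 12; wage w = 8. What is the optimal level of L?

L* = 27

MP_L = (1/3)·18·L^(-2/3) = 6·L^(-2/3).
Profit maximization for a price taker requires P·MP_L = w: 12·6·L^(-2/3) = 8.
So L^(-2/3) = 1/9, which gives L = 27.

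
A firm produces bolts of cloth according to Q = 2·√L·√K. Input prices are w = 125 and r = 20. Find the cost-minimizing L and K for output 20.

Cost minimization requires the marginal rate of technical substitution to equal the input-price ratio: MP_L/MP_K = w/r.
Here MP_L/MP_K = (1/2)·(K/L)/(1/2) = (K/L). Setting this equal to 125/20 = 6.25 gives K = 6.25L.
Substituting into Q = 20: 2·L^(1/2)·(6.25L)^(1/2) = 20.
Solving, L = 4 and K = 25.

L* = 4, K* = 25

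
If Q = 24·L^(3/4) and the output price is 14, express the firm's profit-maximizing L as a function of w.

MP_L = (3/4)·24·L^(-1/4) = 18·L^(-1/4).
Setting P·MP_L = w: 252·L^(-1/4) = w.
Solving for L: L^(-1/4) = w/252, so L = (252/w)^(4).

L(w) = (252/w)^(4)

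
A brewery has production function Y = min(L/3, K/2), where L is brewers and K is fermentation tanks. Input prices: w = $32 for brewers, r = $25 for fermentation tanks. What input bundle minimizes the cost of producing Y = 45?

With a fixed-proportions technology, the cost-minimizing bundle uses no slack in either input: L/3 = K/2 = Y.
So L = 3·45 = 135 and K = 2·45 = 90.

L* = 135, K* = 90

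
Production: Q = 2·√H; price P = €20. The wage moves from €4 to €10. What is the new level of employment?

H* = 4

From P·MP_H = w with MP_H = H^(-1/2), the labor demand is H(w) = (20/w)^(2).
At w = 4: H = 25. At w = 10: H = 4.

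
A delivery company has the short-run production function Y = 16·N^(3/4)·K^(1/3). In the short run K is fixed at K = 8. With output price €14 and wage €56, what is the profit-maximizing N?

With K = 8, MP_N = (3/4)·16·N^(-1/4)·8^(1/3) = 24·N^(-1/4).
Profit maximization for a price taker requires P·MP_N = w: 14·24·N^(-1/4) = 56.
So N^(-1/4) = 1/6, which gives N = 1296.

N* = 1296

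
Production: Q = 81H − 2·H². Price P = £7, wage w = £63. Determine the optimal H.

H* = 18

The marginal product of H is MP_H = 81 − 4H.
A price-taking firm hires until the value of the marginal product equals the wage: P·MP_H = w, so 7·(81 − 4H) = 63.
Then 81 − 4H = 9, giving H = 18.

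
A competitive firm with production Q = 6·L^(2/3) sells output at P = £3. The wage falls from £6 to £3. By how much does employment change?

ΔL = 56

From P·MP_L = w with MP_L = 4·L^(-1/3), the labor demand is L(w) = (12/w)^(3).
At w = 6: L = 8. At w = 3: L = 64.
ΔL = 64 − 8 = 56.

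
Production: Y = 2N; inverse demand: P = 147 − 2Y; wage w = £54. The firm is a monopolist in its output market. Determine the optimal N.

Marginal revenue from the inverse demand is MR = 147 − 4Y.
The marginal product is MP_N = 2.
A monopolist hires until marginal revenue product equals the wage: MR·MP_N = w.
(147 − 8N)·2 = 54, so N = 15.

N* = 15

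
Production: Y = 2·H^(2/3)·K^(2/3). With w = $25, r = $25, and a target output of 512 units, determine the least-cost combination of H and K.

H* = 64, K* = 64

Cost minimization requires the marginal rate of technical substitution to equal the input-price ratio: MP_H/MP_K = w/r.
Here MP_H/MP_K = (2/3)·(K/H)/(2/3) = (K/H). Setting this equal to 25/25 = 1 gives K = H.
Substituting into Y = 512: 2·H^(2/3)·(H)^(2/3) = 512.
Solving, H = 64 and K = 64.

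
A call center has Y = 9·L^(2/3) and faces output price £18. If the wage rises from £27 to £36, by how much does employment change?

From P·MP_L = w with MP_L = 6·L^(-1/3), the labor demand is L(w) = (108/w)^(3).
At w = 27: L = 64. At w = 36: L = 27.
ΔL = 27 − 64 = -37.

ΔL = -37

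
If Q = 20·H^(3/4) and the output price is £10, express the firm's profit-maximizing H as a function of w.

H(w) = (150/w)^(4)

MP_H = (3/4)·20·H^(-1/4) = 15·H^(-1/4).
Setting P·MP_H = w: 150·H^(-1/4) = w.
Solving for H: H^(-1/4) = w/150, so H = (150/w)^(4).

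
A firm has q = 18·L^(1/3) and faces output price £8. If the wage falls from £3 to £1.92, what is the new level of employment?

L* = 125

From P·MP_L = w with MP_L = 6·L^(-2/3), the labor demand is L(w) = (48/w)^(3/2).
At w = 3: L = 64. At w = 1.92: L = 125.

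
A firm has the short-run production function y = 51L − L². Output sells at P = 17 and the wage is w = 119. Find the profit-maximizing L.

L* = 22

The marginal product of L is MP_L = 51 − 2L.
A price-taking firm hires until the value of the marginal product equals the wage: P·MP_L = w, so 17·(51 − 2L) = 119.
Then 51 − 2L = 7, giving L = 22.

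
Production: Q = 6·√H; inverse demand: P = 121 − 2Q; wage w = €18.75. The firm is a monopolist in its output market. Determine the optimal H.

H* = 16

Marginal revenue from the inverse demand is MR = 121 − 4Q.
The marginal product is MP_H = 3·H^(-1/2).
A monopolist hires until marginal revenue product equals the wage: MR·MP_H = w.
At H, Q = 6·√H. Substituting and solving: (121 − 24·√H)·3·H^(-1/2) = 18.75 gives H = 16.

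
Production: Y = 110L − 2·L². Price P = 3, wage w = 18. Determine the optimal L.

L* = 26

The marginal product of L is MP_L = 110 − 4L.
A price-taking firm hires until the value of the marginal product equals the wage: P·MP_L = w, so 3·(110 − 4L) = 18.
Then 110 − 4L = 6, giving L = 26.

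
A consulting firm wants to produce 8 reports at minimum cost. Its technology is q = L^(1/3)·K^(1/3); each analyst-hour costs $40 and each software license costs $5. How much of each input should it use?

Cost minimization requires the marginal rate of technical substitution to equal the input-price ratio: MP_L/MP_K = w/r.
Here MP_L/MP_K = (1/3)·(K/L)/(1/3) = (K/L). Setting this equal to 40/5 = 8 gives K = 8L.
Substituting into q = 8: L^(1/3)·(8L)^(1/3) = 8.
Solving, L = 8 and K = 64.

L* = 8, K* = 64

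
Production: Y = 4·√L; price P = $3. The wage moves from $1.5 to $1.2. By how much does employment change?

From P·MP_L = w with MP_L = 2·L^(-1/2), the labor demand is L(w) = (6/w)^(2).
At w = 1.5: L = 16. At w = 1.2: L = 25.
ΔL = 25 − 16 = 9.

ΔL = 9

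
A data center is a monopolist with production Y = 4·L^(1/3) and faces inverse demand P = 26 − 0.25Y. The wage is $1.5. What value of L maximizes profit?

L* = 64

Marginal revenue from the inverse demand is MR = 26 − 0.5Y.
The marginal product is MP_L = (4/3)·L^(-2/3).
A monopolist hires until marginal revenue product equals the wage: MR·MP_L = w.
At L, Y = 4·L^(1/3). Substituting and solving: (26 − 2·L^(1/3))·(4/3)·L^(-2/3) = 1.5 gives L = 64.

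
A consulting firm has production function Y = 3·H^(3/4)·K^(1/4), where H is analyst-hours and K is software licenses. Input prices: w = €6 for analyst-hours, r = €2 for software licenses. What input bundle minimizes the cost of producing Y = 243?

Cost minimization requires the marginal rate of technical substitution to equal the input-price ratio: MP_H/MP_K = w/r.
Here MP_H/MP_K = (3/4)·(K/H)/(1/4) = 3·(K/H). Setting this equal to 6/2 = 3 gives K = H.
Substituting into Y = 243: 3·H^(3/4)·(H)^(1/4) = 243.
Solving, H = 81 and K = 81.

H* = 81, K* = 81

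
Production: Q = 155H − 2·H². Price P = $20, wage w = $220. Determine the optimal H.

H* = 36

The marginal product of H is MP_H = 155 − 4H.
A price-taking firm hires until the value of the marginal product equals the wage: P·MP_H = w, so 20·(155 − 4H) = 220.
Then 155 − 4H = 11, giving H = 36.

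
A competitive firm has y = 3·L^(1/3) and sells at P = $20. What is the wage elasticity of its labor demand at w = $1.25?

MP_L = (1/3)·3·L^(-2/3), so P·MP_L = w gives 20·L^(-2/3) = w.
Solving, L(w) = (20/w)^(3/2). This is a constant-elasticity form: L ∝ w^(−3/2), so ε = −3/2.

ε = -1.5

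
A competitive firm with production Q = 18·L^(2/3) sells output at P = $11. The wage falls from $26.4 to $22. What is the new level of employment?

From P·MP_L = w with MP_L = 12·L^(-1/3), the labor demand is L(w) = (132/w)^(3).
At w = 26.4: L = 125. At w = 22: L = 216.

L* = 216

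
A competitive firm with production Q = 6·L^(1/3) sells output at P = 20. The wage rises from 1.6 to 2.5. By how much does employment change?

From P·MP_L = w with MP_L = 2·L^(-2/3), the labor demand is L(w) = (40/w)^(3/2).
At w = 1.6: L = 125. At w = 2.5: L = 64.
ΔL = 64 − 125 = -61.

ΔL = -61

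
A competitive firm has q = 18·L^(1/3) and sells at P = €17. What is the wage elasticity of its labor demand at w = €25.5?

ε = -1.5

MP_L = (1/3)·18·L^(-2/3), so P·MP_L = w gives 102·L^(-2/3) = w.
Solving, L(w) = (102/w)^(3/2). This is a constant-elasticity form: L ∝ w^(−3/2), so ε = −3/2.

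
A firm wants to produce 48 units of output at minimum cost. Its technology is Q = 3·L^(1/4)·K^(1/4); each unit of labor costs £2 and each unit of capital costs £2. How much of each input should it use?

Cost minimization requires the marginal rate of technical substitution to equal the input-price ratio: MP_L/MP_K = w/r.
Here MP_L/MP_K = (1/4)·(K/L)/(1/4) = (K/L). Setting this equal to 2/2 = 1 gives K = L.
Substituting into Q = 48: 3·L^(1/4)·(L)^(1/4) = 48.
Solving, L = 256 and K = 256.

L* = 256, K* = 256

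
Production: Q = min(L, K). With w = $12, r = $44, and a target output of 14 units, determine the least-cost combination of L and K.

With a fixed-proportions technology, the cost-minimizing bundle uses no slack in either input: L = K = Q.
So L = 14 and K = 14.

L* = 14, K* = 14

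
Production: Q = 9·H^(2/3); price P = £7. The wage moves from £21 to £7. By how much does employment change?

ΔH = 208

From P·MP_H = w with MP_H = 6·H^(-1/3), the labor demand is H(w) = (42/w)^(3).
At w = 21: H = 8. At w = 7: H = 216.
ΔH = 216 − 8 = 208.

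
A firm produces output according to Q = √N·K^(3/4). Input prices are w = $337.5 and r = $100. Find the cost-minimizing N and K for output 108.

N* = 16, K* = 81

Cost minimization requires the marginal rate of technical substitution to equal the input-price ratio: MP_N/MP_K = w/r.
Here MP_N/MP_K = (1/2)·(K/N)/(3/4) = (2/3)·(K/N). Setting this equal to 337.5/100 = 3.375 gives K = 5.0625N.
Substituting into Q = 108: N^(1/2)·(5.0625N)^(3/4) = 108.
Solving, N = 16 and K = 81.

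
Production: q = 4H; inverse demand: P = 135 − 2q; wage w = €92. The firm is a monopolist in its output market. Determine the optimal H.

H* = 7

Marginal revenue from the inverse demand is MR = 135 − 4q.
The marginal product is MP_H = 4.
A monopolist hires until marginal revenue product equals the wage: MR·MP_H = w.
(135 − 16H)·4 = 92, so H = 7.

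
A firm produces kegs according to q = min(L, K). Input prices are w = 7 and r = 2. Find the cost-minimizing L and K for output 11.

With a fixed-proportions technology, the cost-minimizing bundle uses no slack in either input: L = K = q.
So L = 11 and K = 11.

L* = 11, K* = 11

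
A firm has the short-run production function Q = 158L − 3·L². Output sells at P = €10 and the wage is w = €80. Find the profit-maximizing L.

The marginal product of L is MP_L = 158 − 6L.
A price-taking firm hires until the value of the marginal product equals the wage: P·MP_L = w, so 10·(158 − 6L) = 80.
Then 158 − 6L = 8, giving L = 25.

L* = 25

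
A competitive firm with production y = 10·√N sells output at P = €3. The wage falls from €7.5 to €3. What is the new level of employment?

N* = 25

From P·MP_N = w with MP_N = 5·N^(-1/2), the labor demand is N(w) = (15/w)^(2).
At w = 7.5: N = 4. At w = 3: N = 25.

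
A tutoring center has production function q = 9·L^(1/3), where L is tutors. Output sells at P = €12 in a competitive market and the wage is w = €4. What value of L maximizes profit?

L* = 27

MP_L = (1/3)·9·L^(-2/3) = 3·L^(-2/3).
Profit maximization for a price taker requires P·MP_L = w: 12·3·L^(-2/3) = 4.
So L^(-2/3) = 1/9, which gives L = 27.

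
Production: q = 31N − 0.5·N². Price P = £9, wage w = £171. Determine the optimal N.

The marginal product of N is MP_N = 31 − N.
A price-taking firm hires until the value of the marginal product equals the wage: P·MP_N = w, so 9·(31 − N) = 171.
Then 31 − N = 19, giving N = 12.

N* = 12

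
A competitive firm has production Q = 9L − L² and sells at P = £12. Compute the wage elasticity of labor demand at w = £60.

ε = -1.25

From P·MP_L = w with MP_L = 9 − 2L, labor demand is L(w) = (9 − w/12)/2.
dL/dw = −1/(24) = -1/24.
At w = 60, L = 2, so ε = (dL/dw)·(w/L) = (-1/24)·(60/2) = -1.25.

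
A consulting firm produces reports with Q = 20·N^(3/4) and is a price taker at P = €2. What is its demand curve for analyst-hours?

MP_N = (3/4)·20·N^(-1/4) = 15·N^(-1/4).
Setting P·MP_N = w: 30·N^(-1/4) = w.
Solving for N: N^(-1/4) = w/30, so N = (30/w)^(4).

N(w) = 810000/w^(4)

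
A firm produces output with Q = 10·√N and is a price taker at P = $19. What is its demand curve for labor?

MP_N = (1/2)·10·N^(-1/2) = 5·N^(-1/2).
Setting P·MP_N = w: 95·N^(-1/2) = w.
Solving for N: N^(-1/2) = w/95, so N = (95/w)^(2).

N(w) = 9025/w²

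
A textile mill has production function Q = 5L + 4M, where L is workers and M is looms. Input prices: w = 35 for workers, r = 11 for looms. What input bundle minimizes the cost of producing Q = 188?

L* = 0, M* = 47

The inputs are perfect substitutes, so the firm uses whichever has the lower cost per unit of output.
Cost per unit of output via L is w/5 = 7; via M it is r/4 = 2.75. M is cheaper.
Producing Q = 188 with M alone: L = 0, M = 47.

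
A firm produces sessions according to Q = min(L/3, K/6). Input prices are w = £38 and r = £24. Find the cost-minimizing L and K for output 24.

L* = 72, K* = 144

With a fixed-proportions technology, the cost-minimizing bundle uses no slack in either input: L/3 = K/6 = Q.
So L = 3·24 = 72 and K = 6·24 = 144.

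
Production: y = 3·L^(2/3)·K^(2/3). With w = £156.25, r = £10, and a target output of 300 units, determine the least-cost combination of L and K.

Cost minimization requires the marginal rate of technical substitution to equal the input-price ratio: MP_L/MP_K = w/r.
Here MP_L/MP_K = (2/3)·(K/L)/(2/3) = (K/L). Setting this equal to 156.25/10 = 15.625 gives K = 15.625L.
Substituting into y = 300: 3·L^(2/3)·(15.625L)^(2/3) = 300.
Solving, L = 8 and K = 125.

L* = 8, K* = 125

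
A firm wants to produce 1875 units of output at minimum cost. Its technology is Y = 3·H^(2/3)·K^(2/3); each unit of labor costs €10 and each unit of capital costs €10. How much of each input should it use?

Cost minimization requires the marginal rate of technical substitution to equal the input-price ratio: MP_H/MP_K = w/r.
Here MP_H/MP_K = (2/3)·(K/H)/(2/3) = (K/H). Setting this equal to 10/10 = 1 gives K = H.
Substituting into Y = 1875: 3·H^(2/3)·(H)^(2/3) = 1875.
Solving, H = 125 and K = 125.

H* = 125, K* = 125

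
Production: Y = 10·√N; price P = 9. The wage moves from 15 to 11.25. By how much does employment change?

ΔN = 7

From P·MP_N = w with MP_N = 5·N^(-1/2), the labor demand is N(w) = (45/w)^(2).
At w = 15: N = 9. At w = 11.25: N = 16.
ΔN = 16 − 9 = 7.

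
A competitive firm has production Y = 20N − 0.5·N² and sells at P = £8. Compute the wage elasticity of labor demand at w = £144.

ε = -9

From P·MP_N = w with MP_N = 20 − N, labor demand is N(w) = 20 − w/8.
dN/dw = −1/(8) = -0.125.
At w = 144, N = 2, so ε = (dN/dw)·(w/N) = (-0.125)·(144/2) = -9.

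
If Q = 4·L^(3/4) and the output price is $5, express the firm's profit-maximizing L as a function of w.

L(w) = 50625/w^(4)

MP_L = (3/4)·4·L^(-1/4) = 3·L^(-1/4).
Setting P·MP_L = w: 15·L^(-1/4) = w.
Solving for L: L^(-1/4) = w/15, so L = (15/w)^(4).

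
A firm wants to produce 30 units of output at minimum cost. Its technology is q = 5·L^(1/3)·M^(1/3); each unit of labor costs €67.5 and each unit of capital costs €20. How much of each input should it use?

L* = 8, M* = 27

Cost minimization requires the marginal rate of technical substitution to equal the input-price ratio: MP_L/MP_M = w/r.
Here MP_L/MP_M = (1/3)·(M/L)/(1/3) = (M/L). Setting this equal to 67.5/20 = 3.375 gives M = 3.375L.
Substituting into q = 30: 5·L^(1/3)·(3.375L)^(1/3) = 30.
Solving, L = 8 and M = 27.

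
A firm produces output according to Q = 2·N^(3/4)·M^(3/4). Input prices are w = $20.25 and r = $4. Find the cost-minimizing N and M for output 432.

Cost minimization requires the marginal rate of technical substitution to equal the input-price ratio: MP_N/MP_M = w/r.
Here MP_N/MP_M = (3/4)·(M/N)/(3/4) = (M/N). Setting this equal to 20.25/4 = 5.0625 gives M = 5.0625N.
Substituting into Q = 432: 2·N^(3/4)·(5.0625N)^(3/4) = 432.
Solving, N = 16 and M = 81.

N* = 16, M* = 81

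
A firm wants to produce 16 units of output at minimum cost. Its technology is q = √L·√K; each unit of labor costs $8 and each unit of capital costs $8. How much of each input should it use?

L* = 16, K* = 16

Cost minimization requires the marginal rate of technical substitution to equal the input-price ratio: MP_L/MP_K = w/r.
Here MP_L/MP_K = (1/2)·(K/L)/(1/2) = (K/L). Setting this equal to 8/8 = 1 gives K = L.
Substituting into q = 16: L^(1/2)·(L)^(1/2) = 16.
Solving, L = 16 and K = 16.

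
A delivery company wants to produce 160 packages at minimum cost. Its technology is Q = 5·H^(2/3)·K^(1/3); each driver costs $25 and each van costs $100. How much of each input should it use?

H* = 64, K* = 8

Cost minimization requires the marginal rate of technical substitution to equal the input-price ratio: MP_H/MP_K = w/r.
Here MP_H/MP_K = (2/3)·(K/H)/(1/3) = 2·(K/H). Setting this equal to 25/100 = 0.25 gives K = 0.125H.
Substituting into Q = 160: 5·H^(2/3)·(0.125H)^(1/3) = 160.
Solving, H = 64 and K = 8.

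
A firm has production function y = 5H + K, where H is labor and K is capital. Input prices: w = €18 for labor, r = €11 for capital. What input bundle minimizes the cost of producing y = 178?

H* = 35.6, K* = 0

The inputs are perfect substitutes, so the firm uses whichever has the lower cost per unit of output.
Cost per unit of output via H is 3.6; via K it is 11. H is cheaper.
Producing y = 178 with H alone: H = 35.6, K = 0.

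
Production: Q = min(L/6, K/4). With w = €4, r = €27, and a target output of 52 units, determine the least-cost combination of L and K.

With a fixed-proportions technology, the cost-minimizing bundle uses no slack in either input: L/6 = K/4 = Q.
So L = 6·52 = 312 and K = 4·52 = 208.

L* = 312, K* = 208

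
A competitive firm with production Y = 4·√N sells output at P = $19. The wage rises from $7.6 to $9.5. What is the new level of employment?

From P·MP_N = w with MP_N = 2·N^(-1/2), the labor demand is N(w) = (38/w)^(2).
At w = 7.6: N = 25. At w = 9.5: N = 16.

N* = 16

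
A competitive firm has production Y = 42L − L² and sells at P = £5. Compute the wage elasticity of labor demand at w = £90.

ε = -0.75

From P·MP_L = w with MP_L = 42 − 2L, labor demand is L(w) = (42 − w/5)/2.
dL/dw = −1/(10) = -0.1.
At w = 90, L = 12, so ε = (dL/dw)·(w/L) = (-0.1)·(90/12) = -0.75.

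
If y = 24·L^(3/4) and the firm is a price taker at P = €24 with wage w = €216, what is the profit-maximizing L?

MP_L = (3/4)·24·L^(-1/4) = 18·L^(-1/4).
Profit maximization for a price taker requires P·MP_L = w: 24·18·L^(-1/4) = 216.
So L^(-1/4) = 0.5, which gives L = 16.

L* = 16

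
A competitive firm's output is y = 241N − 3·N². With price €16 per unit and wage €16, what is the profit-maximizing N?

The marginal product of N is MP_N = 241 − 6N.
A price-taking firm hires until the value of the marginal product equals the wage: P·MP_N = w, so 16·(241 − 6N) = 16.
Then 241 − 6N = 1, giving N = 40.

N* = 40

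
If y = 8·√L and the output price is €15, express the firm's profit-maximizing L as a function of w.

L(w) = 3600/w²

MP_L = (1/2)·8·L^(-1/2) = 4·L^(-1/2).
Setting P·MP_L = w: 60·L^(-1/2) = w.
Solving for L: L^(-1/2) = w/60, so L = (60/w)^(2).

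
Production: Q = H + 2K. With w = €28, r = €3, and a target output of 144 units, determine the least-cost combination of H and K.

H* = 0, K* = 72

The inputs are perfect substitutes, so the firm uses whichever has the lower cost per unit of output.
Cost per unit of output via H is 28; via K it is 1.5. K is cheaper.
Producing Q = 144 with K alone: H = 0, K = 72.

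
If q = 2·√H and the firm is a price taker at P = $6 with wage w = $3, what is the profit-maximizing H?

MP_H = (1/2)·2·H^(-1/2) = H^(-1/2).
Profit maximization for a price taker requires P·MP_H = w: 6·H^(-1/2) = 3.
So H^(-1/2) = 0.5, which gives H = 4.

H* = 4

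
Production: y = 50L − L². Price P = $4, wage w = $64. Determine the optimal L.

L* = 17

The marginal product of L is MP_L = 50 − 2L.
A price-taking firm hires until the value of the marginal product equals the wage: P·MP_L = w, so 4·(50 − 2L) = 64.
Then 50 − 2L = 16, giving L = 17.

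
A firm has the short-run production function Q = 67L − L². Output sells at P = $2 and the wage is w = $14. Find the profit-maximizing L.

L* = 30

The marginal product of L is MP_L = 67 − 2L.
A price-taking firm hires until the value of the marginal product equals the wage: P·MP_L = w, so 2·(67 − 2L) = 14.
Then 67 − 2L = 7, giving L = 30.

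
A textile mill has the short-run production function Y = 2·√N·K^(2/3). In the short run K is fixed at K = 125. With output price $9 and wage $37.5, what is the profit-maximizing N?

N* = 36

With K = 125, MP_N = (1/2)·2·N^(-1/2)·125^(2/3) = 25·N^(-1/2).
Profit maximization for a price taker requires P·MP_N = w: 9·25·N^(-1/2) = 37.5.
So N^(-1/2) = 1/6, which gives N = 36.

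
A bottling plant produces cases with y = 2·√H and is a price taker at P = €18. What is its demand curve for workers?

H(w) = 324/w²

MP_H = (1/2)·2·H^(-1/2) = H^(-1/2).
Setting P·MP_H = w: 18·H^(-1/2) = w.
Solving for H: H^(-1/2) = w/18, so H = (18/w)^(2).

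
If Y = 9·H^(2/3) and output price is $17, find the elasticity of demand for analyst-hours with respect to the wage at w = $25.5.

MP_H = (2/3)·9·H^(-1/3), so P·MP_H = w gives 102·H^(-1/3) = w.
Solving, H(w) = (102/w)^(3). This is a constant-elasticity form: H ∝ w^(−3), so ε = −3.

ε = -3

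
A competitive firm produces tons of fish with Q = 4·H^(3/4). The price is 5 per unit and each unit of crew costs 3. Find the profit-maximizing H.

H* = 625

MP_H = (3/4)·4·H^(-1/4) = 3·H^(-1/4).
Profit maximization for a price taker requires P·MP_H = w: 5·3·H^(-1/4) = 3.
So H^(-1/4) = 0.2, which gives H = 625.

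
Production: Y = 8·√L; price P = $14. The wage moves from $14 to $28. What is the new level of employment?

L* = 4

From P·MP_L = w with MP_L = 4·L^(-1/2), the labor demand is L(w) = (56/w)^(2).
At w = 14: L = 16. At w = 28: L = 4.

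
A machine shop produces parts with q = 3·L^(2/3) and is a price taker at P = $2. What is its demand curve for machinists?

L(w) = 64/w³

MP_L = (2/3)·3·L^(-1/3) = 2·L^(-1/3).
Setting P·MP_L = w: 4·L^(-1/3) = w.
Solving for L: L^(-1/3) = w/4, so L = (4/w)^(3).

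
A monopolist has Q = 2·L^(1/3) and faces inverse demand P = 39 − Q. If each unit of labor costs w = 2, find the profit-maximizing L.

Marginal revenue from the inverse demand is MR = 39 − 2Q.
The marginal product is MP_L = (2/3)·L^(-2/3).
A monopolist hires until marginal revenue product equals the wage: MR·MP_L = w.
At L, Q = 2·L^(1/3). Substituting and solving: (39 − 4·L^(1/3))·(2/3)·L^(-2/3) = 2 gives L = 27.

L* = 27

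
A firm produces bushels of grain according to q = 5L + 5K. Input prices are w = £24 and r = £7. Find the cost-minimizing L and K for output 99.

The inputs are perfect substitutes, so the firm uses whichever has the lower cost per unit of output.
Cost per unit of output via L is w/5 = 4.8; via K it is r/5 = 1.4. K is cheaper.
Producing q = 99 with K alone: L = 0, K = 19.8.

L* = 0, K* = 19.8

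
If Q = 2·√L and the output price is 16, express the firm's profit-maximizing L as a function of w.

L(w) = 256/w²

MP_L = (1/2)·2·L^(-1/2) = L^(-1/2).
Setting P·MP_L = w: 16·L^(-1/2) = w.
Solving for L: L^(-1/2) = w/16, so L = (16/w)^(2).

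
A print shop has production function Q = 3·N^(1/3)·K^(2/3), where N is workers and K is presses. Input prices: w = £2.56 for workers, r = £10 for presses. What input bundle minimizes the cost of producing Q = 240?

Cost minimization requires the marginal rate of technical substitution to equal the input-price ratio: MP_N/MP_K = w/r.
Here MP_N/MP_K = (1/3)·(K/N)/(2/3) = 0.5·(K/N). Setting this equal to 2.56/10 = 0.256 gives K = 0.512N.
Substituting into Q = 240: 3·N^(1/3)·(0.512N)^(2/3) = 240.
Solving, N = 125 and K = 64.

N* = 125, K* = 64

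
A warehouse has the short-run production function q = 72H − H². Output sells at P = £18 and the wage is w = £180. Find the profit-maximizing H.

The marginal product of H is MP_H = 72 − 2H.
A price-taking firm hires until the value of the marginal product equals the wage: P·MP_H = w, so 18·(72 − 2H) = 180.
Then 72 − 2H = 10, giving H = 31.

H* = 31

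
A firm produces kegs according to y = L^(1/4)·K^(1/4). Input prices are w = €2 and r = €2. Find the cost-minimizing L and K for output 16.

L* = 256, K* = 256

Cost minimization requires the marginal rate of technical substitution to equal the input-price ratio: MP_L/MP_K = w/r.
Here MP_L/MP_K = (1/4)·(K/L)/(1/4) = (K/L). Setting this equal to 2/2 = 1 gives K = L.
Substituting into y = 16: L^(1/4)·(L)^(1/4) = 16.
Solving, L = 256 and K = 256.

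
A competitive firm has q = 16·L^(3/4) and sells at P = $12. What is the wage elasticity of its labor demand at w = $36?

ε = -4

MP_L = (3/4)·16·L^(-1/4), so P·MP_L = w gives 144·L^(-1/4) = w.
Solving, L(w) = (144/w)^(4). This is a constant-elasticity form: L ∝ w^(−4), so ε = −4.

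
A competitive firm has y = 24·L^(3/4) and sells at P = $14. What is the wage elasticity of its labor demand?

MP_L = (3/4)·24·L^(-1/4), so P·MP_L = w gives 252·L^(-1/4) = w.
Solving, L(w) = (252/w)^(4). This is a constant-elasticity form: L ∝ w^(−4), so ε = −4.

ε = -4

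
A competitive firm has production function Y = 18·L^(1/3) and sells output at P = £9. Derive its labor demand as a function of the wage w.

L(w) = (54/w)^(3/2)

MP_L = (1/3)·18·L^(-2/3) = 6·L^(-2/3).
Setting P·MP_L = w: 54·L^(-2/3) = w.
Solving for L: L^(-2/3) = w/54, so L = (54/w)^(3/2).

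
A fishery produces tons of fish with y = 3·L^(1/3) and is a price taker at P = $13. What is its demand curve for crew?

L(w) = (13/w)^(3/2)

MP_L = (1/3)·3·L^(-2/3) = L^(-2/3).
Setting P·MP_L = w: 13·L^(-2/3) = w.
Solving for L: L^(-2/3) = w/13, so L = (13/w)^(3/2).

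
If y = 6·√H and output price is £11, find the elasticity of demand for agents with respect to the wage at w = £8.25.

ε = -2

MP_H = (1/2)·6·H^(-1/2), so P·MP_H = w gives 33·H^(-1/2) = w.
Solving, H(w) = (33/w)^(2). This is a constant-elasticity form: H ∝ w^(−2), so ε = −2.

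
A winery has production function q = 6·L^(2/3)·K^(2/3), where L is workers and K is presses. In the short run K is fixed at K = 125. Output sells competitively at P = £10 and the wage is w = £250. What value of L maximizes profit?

With K = 125, MP_L = (2/3)·6·L^(-1/3)·125^(2/3) = 100·L^(-1/3).
Profit maximization for a price taker requires P·MP_L = w: 10·100·L^(-1/3) = 250.
So L^(-1/3) = 0.25, which gives L = 64.

L* = 64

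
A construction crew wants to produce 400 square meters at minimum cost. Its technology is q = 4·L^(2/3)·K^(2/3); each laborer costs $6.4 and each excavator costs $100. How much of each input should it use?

L* = 125, K* = 8

Cost minimization requires the marginal rate of technical substitution to equal the input-price ratio: MP_L/MP_K = w/r.
Here MP_L/MP_K = (2/3)·(K/L)/(2/3) = (K/L). Setting this equal to 6.4/100 = 0.064 gives K = 0.064L.
Substituting into q = 400: 4·L^(2/3)·(0.064L)^(2/3) = 400.
Solving, L = 125 and K = 8.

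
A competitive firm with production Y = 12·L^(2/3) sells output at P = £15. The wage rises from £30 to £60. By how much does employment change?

From P·MP_L = w with MP_L = 8·L^(-1/3), the labor demand is L(w) = (120/w)^(3).
At w = 30: L = 64. At w = 60: L = 8.
ΔL = 8 − 64 = -56.

ΔL = -56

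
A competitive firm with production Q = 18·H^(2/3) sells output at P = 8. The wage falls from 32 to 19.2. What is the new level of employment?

H* = 125

From P·MP_H = w with MP_H = 12·H^(-1/3), the labor demand is H(w) = (96/w)^(3).
At w = 32: H = 27. At w = 19.2: H = 125.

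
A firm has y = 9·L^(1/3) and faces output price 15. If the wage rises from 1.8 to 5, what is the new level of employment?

From P·MP_L = w with MP_L = 3·L^(-2/3), the labor demand is L(w) = (45/w)^(3/2).
At w = 1.8: L = 125. At w = 5: L = 27.

L* = 27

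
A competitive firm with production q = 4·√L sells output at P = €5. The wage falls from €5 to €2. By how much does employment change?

From P·MP_L = w with MP_L = 2·L^(-1/2), the labor demand is L(w) = (10/w)^(2).
At w = 5: L = 4. At w = 2: L = 25.
ΔL = 25 − 4 = 21.

ΔL = 21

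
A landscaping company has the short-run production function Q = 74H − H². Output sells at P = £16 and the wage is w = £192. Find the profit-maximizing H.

H* = 31

The marginal product of H is MP_H = 74 − 2H.
A price-taking firm hires until the value of the marginal product equals the wage: P·MP_H = w, so 16·(74 − 2H) = 192.
Then 74 − 2H = 12, giving H = 31.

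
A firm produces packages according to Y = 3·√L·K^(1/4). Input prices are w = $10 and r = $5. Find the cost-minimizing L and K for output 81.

Cost minimization requires the marginal rate of technical substitution to equal the input-price ratio: MP_L/MP_K = w/r.
Here MP_L/MP_K = (1/2)·(K/L)/(1/4) = 2·(K/L). Setting this equal to 10/5 = 2 gives K = L.
Substituting into Y = 81: 3·L^(1/2)·(L)^(1/4) = 81.
Solving, L = 81 and K = 81.

L* = 81, K* = 81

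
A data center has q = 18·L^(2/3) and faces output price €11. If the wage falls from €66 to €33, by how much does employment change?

From P·MP_L = w with MP_L = 12·L^(-1/3), the labor demand is L(w) = (132/w)^(3).
At w = 66: L = 8. At w = 33: L = 64.
ΔL = 64 − 8 = 56.

ΔL = 56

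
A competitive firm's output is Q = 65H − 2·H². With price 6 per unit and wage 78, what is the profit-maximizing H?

The marginal product of H is MP_H = 65 − 4H.
A price-taking firm hires until the value of the marginal product equals the wage: P·MP_H = w, so 6·(65 − 4H) = 78.
Then 65 − 4H = 13, giving H = 13.

H* = 13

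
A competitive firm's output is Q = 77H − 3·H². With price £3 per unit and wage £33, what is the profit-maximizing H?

The marginal product of H is MP_H = 77 − 6H.
A price-taking firm hires until the value of the marginal product equals the wage: P·MP_H = w, so 3·(77 − 6H) = 33.
Then 77 − 6H = 11, giving H = 11.

H* = 11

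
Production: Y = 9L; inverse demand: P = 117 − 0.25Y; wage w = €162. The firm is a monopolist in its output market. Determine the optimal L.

Marginal revenue from the inverse demand is MR = 117 − 0.5Y.
The marginal product is MP_L = 9.
A monopolist hires until marginal revenue product equals the wage: MR·MP_L = w.
(117 − 4.5L)·9 = 162, so L = 22.

L* = 22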